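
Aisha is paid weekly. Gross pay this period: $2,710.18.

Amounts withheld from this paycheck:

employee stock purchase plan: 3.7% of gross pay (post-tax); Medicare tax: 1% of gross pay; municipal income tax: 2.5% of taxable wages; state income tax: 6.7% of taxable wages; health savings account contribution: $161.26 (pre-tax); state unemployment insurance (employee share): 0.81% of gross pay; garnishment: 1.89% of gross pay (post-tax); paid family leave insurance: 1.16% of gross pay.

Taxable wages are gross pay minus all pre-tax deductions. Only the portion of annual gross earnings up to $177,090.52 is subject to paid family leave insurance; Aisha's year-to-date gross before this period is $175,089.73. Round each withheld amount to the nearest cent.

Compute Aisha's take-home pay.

Health savings account contribution: $161.26
Taxable wages = $2,710.18 − $161.26 = $2,548.92
Municipal income tax: $2,548.92 × 0.025 = $63.72
State income tax: $2,548.92 × 0.067 = $170.78
Medicare tax: $2,710.18 × 0.01 = $27.10
Paid family leave insurance: only $177,090.52 − $175,089.73 = $2,000.79 of this check is subject → $2,000.79 × 0.0116 = $23.21
State unemployment insurance (employee share): $2,710.18 × 0.0081 = $21.95
Garnishment: $2,710.18 × 0.0189 = $51.22
Employee stock purchase plan: $2,710.18 × 0.037 = $100.28
Total deductions = $161.26 + $63.72 + $170.78 + $27.10 + $23.21 + $21.95 + $51.22 + $100.28 = $619.52
Net pay = $2,710.18 − $619.52 = $2,090.66

$2,090.66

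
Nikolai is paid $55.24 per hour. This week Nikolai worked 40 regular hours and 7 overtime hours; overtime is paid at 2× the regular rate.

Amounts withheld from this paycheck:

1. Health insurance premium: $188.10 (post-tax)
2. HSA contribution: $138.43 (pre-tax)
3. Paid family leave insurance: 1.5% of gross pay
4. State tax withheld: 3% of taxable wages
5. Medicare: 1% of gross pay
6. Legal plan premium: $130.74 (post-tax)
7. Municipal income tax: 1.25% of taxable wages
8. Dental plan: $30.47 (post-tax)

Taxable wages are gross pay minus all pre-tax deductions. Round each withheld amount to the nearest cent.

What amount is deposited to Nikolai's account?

Regular pay: 40 × $55.24 = $2,209.60
Overtime pay: 7 × $55.24 × 2 = $773.36
Gross pay = $2,209.60 + $773.36 = $2,982.96
HSA contribution: $138.43
Taxable wages = $2,982.96 − $138.43 = $2,844.53
State tax withheld: $2,844.53 × 0.03 = $85.34
Municipal income tax: $2,844.53 × 0.0125 = $35.56
Paid family leave insurance: $2,982.96 × 0.015 = $44.74
Medicare: $2,982.96 × 0.01 = $29.83
Legal plan premium: $130.74
Dental plan: $30.47
Health insurance premium: $188.10
Total deductions = $138.43 + $85.34 + $35.56 + $44.74 + $29.83 + $130.74 + $30.47 + $188.10 = $683.21
Net pay = $2,982.96 − $683.21 = $2,299.75

$2,299.75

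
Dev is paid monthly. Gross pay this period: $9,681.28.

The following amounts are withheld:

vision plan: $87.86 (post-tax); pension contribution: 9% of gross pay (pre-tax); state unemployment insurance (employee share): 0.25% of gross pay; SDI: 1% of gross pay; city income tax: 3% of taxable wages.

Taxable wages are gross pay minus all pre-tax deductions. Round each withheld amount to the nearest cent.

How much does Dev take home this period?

$8,336.79

Pension contribution: $9,681.28 × 0.09 = $871.32
Taxable wages = $9,681.28 − $871.32 = $8,809.96
City income tax: $8,809.96 × 0.03 = $264.30
State unemployment insurance (employee share): $9,681.28 × 0.0025 = $24.20
SDI: $9,681.28 × 0.01 = $96.81
Vision plan: $87.86
Total deductions = $871.32 + $264.30 + $24.20 + $96.81 + $87.86 = $1,344.49
Net pay = $9,681.28 − $1,344.49 = $8,336.79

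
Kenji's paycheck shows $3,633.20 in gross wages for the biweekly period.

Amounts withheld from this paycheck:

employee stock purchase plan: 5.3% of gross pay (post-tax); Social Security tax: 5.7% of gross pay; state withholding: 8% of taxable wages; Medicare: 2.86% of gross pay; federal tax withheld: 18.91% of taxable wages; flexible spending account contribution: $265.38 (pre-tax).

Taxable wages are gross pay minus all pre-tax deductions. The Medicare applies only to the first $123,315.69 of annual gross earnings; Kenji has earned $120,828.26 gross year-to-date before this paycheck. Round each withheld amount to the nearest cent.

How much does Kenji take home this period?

Flexible spending account contribution: $265.38
Taxable wages = $3,633.20 − $265.38 = $3,367.82
Federal tax withheld: $3,367.82 × 0.1891 = $636.85
State withholding: $3,367.82 × 0.08 = $269.43
Medicare: only $123,315.69 − $120,828.26 = $2,487.43 of this check is subject → $2,487.43 × 0.0286 = $71.14
Social Security tax: $3,633.20 × 0.057 = $207.09
Employee stock purchase plan: $3,633.20 × 0.053 = $192.56
Total deductions = $265.38 + $636.85 + $269.43 + $71.14 + $207.09 + $192.56 = $1,642.45
Net pay = $3,633.20 − $1,642.45 = $1,990.75

$1,990.75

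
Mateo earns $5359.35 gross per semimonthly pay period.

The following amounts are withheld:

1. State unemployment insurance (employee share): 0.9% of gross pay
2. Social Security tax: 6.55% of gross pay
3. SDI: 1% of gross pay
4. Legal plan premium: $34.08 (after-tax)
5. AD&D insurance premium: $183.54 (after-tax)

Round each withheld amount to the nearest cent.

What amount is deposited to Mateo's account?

$4688.87

State unemployment insurance (employee share): $5359.35 × 0.009 = $48.23
SDI: $5359.35 × 0.01 = $53.59
Social Security tax: $5359.35 × 0.0655 = $351.04
Legal plan premium: $34.08
AD&D insurance premium: $183.54
Total deductions = $48.23 + $53.59 + $351.04 + $34.08 + $183.54 = $670.48
Net pay = $5359.35 − $670.48 = $4688.87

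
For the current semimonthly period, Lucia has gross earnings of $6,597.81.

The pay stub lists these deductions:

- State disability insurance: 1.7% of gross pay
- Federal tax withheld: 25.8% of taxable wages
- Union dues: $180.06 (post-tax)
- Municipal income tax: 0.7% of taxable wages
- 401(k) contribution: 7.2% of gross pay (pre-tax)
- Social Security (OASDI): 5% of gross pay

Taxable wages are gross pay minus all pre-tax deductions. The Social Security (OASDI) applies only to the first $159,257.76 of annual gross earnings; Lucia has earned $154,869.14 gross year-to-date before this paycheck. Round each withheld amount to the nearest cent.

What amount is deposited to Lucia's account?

401(k) contribution: $6,597.81 × 0.072 = $475.04
Taxable wages = $6,597.81 − $475.04 = $6,122.77
Federal tax withheld: $6,122.77 × 0.258 = $1,579.67
Municipal income tax: $6,122.77 × 0.007 = $42.86
Social Security (OASDI): only $159,257.76 − $154,869.14 = $4,388.62 of this check is subject → $4,388.62 × 0.05 = $219.43
State disability insurance: $6,597.81 × 0.017 = $112.16
Union dues: $180.06
Total deductions = $475.04 + $1,579.67 + $42.86 + $219.43 + $112.16 + $180.06 = $2,609.22
Net pay = $6,597.81 − $2,609.22 = $3,988.59

$3,988.59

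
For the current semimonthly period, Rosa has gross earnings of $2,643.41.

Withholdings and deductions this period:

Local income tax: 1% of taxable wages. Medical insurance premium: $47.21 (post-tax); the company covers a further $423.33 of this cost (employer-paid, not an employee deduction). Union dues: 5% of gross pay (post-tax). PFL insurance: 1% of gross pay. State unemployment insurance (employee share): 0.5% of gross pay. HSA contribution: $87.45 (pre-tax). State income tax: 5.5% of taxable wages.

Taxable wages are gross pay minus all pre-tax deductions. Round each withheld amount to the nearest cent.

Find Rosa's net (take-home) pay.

$2,170.79

HSA contribution: $87.45
Taxable wages = $2,643.41 − $87.45 = $2,555.96
Local income tax: $2,555.96 × 0.01 = $25.56
State income tax: $2,555.96 × 0.055 = $140.58
State unemployment insurance (employee share): $2,643.41 × 0.005 = $13.22
PFL insurance: $2,643.41 × 0.01 = $26.43
Union dues: $2,643.41 × 0.05 = $132.17
Medical insurance premium: $47.21
(Employer's $423.33 toward medical insurance premium is not withheld from the employee.)
Total deductions = $87.45 + $25.56 + $140.58 + $13.22 + $26.43 + $132.17 + $47.21 = $472.62
Net pay = $2,643.41 − $472.62 = $2,170.79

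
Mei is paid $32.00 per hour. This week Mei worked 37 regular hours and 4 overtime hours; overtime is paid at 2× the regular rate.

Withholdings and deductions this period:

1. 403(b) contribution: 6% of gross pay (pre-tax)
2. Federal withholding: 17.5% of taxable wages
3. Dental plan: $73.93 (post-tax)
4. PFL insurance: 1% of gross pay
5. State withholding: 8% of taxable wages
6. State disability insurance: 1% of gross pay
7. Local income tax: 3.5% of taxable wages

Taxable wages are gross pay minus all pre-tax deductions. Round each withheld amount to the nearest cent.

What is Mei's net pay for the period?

$858.32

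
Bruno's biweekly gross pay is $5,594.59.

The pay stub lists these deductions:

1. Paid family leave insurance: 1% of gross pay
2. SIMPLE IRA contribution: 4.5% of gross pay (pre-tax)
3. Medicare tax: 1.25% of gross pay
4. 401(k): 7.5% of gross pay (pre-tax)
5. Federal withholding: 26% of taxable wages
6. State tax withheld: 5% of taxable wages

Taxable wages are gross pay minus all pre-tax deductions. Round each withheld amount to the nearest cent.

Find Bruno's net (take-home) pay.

$3,271.16

SIMPLE IRA contribution: $5,594.59 × 0.045 = $251.76
401(k): $5,594.59 × 0.075 = $419.59
Pre-tax total = $251.76 + $419.59 = $671.35
Taxable wages = $5,594.59 − $671.35 = $4,923.24
Federal withholding: $4,923.24 × 0.26 = $1,280.04
State tax withheld: $4,923.24 × 0.05 = $246.16
Medicare tax: $5,594.59 × 0.0125 = $69.93
Paid family leave insurance: $5,594.59 × 0.01 = $55.95
Total deductions = $251.76 + $419.59 + $1,280.04 + $246.16 + $69.93 + $55.95 = $2,323.43
Net pay = $5,594.59 − $2,323.43 = $3,271.16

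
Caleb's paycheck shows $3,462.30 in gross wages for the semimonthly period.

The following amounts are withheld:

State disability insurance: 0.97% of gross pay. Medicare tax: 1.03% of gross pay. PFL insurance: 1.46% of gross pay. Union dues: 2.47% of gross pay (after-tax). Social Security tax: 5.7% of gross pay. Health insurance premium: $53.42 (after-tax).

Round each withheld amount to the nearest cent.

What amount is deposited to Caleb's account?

$3,006.22

State disability insurance: $3,462.30 × 0.0097 = $33.58
PFL insurance: $3,462.30 × 0.0146 = $50.55
Medicare tax: $3,462.30 × 0.0103 = $35.66
Social Security tax: $3,462.30 × 0.057 = $197.35
Union dues: $3,462.30 × 0.0247 = $85.52
Health insurance premium: $53.42
Total deductions = $33.58 + $50.55 + $35.66 + $197.35 + $85.52 + $53.42 = $456.08
Net pay = $3,462.30 − $456.08 = $3,006.22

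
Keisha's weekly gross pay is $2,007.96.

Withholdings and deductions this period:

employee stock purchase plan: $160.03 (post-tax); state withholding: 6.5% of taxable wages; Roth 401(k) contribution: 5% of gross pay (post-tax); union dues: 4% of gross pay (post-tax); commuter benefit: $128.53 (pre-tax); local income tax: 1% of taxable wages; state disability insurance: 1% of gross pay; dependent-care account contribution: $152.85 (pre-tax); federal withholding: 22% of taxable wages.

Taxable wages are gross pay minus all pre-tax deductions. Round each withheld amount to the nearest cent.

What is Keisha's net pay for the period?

$856.40

Commuter benefit: $128.53
Dependent-care account contribution: $152.85
Pre-tax total = $128.53 + $152.85 = $281.38
Taxable wages = $2,007.96 − $281.38 = $1,726.58
Federal withholding: $1,726.58 × 0.22 = $379.85
Local income tax: $1,726.58 × 0.01 = $17.27
State withholding: $1,726.58 × 0.065 = $112.23
State disability insurance: $2,007.96 × 0.01 = $20.08
Union dues: $2,007.96 × 0.04 = $80.32
Employee stock purchase plan: $160.03
Roth 401(k) contribution: $2,007.96 × 0.05 = $100.40
Total deductions = $128.53 + $152.85 + $379.85 + $17.27 + $112.23 + $20.08 + $80.32 + $160.03 + $100.40 = $1,151.56
Net pay = $2,007.96 − $1,151.56 = $856.40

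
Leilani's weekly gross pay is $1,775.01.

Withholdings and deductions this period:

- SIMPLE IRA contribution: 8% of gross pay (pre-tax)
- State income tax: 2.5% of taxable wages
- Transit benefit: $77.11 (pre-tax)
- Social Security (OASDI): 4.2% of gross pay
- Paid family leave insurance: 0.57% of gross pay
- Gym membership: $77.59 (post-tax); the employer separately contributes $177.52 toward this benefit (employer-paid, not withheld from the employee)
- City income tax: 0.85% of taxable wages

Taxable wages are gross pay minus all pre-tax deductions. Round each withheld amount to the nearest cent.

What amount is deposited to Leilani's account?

$1,341.51

Transit benefit: $77.11
SIMPLE IRA contribution: $1,775.01 × 0.08 = $142.00
Pre-tax total = $77.11 + $142.00 = $219.11
Taxable wages = $1,775.01 − $219.11 = $1,555.90
State income tax: $1,555.90 × 0.025 = $38.90
City income tax: $1,555.90 × 0.0085 = $13.23
Paid family leave insurance: $1,775.01 × 0.0057 = $10.12
Social Security (OASDI): $1,775.01 × 0.042 = $74.55
Gym membership: $77.59
(Employer's $177.52 toward gym membership is not withheld from the employee.)
Total deductions = $77.11 + $142.00 + $38.90 + $13.23 + $10.12 + $74.55 + $77.59 = $433.50
Net pay = $1,775.01 − $433.50 = $1,341.51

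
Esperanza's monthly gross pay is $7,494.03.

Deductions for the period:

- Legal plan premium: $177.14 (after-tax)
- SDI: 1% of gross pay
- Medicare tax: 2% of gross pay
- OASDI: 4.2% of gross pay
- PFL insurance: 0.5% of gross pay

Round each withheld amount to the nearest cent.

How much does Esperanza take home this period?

$6,739.85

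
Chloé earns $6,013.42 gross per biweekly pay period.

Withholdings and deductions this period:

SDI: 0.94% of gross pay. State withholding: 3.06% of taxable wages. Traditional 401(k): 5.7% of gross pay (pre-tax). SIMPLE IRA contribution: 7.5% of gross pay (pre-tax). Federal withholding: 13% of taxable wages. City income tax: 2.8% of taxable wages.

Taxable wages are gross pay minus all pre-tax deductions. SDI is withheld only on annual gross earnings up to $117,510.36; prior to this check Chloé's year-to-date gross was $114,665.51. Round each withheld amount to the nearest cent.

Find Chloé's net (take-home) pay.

$4,208.49

Traditional 401(k): $6,013.42 × 0.057 = $342.76
SIMPLE IRA contribution: $6,013.42 × 0.075 = $451.01
Pre-tax total = $342.76 + $451.01 = $793.77
Taxable wages = $6,013.42 − $793.77 = $5,219.65
Federal withholding: $5,219.65 × 0.13 = $678.55
State withholding: $5,219.65 × 0.0306 = $159.72
City income tax: $5,219.65 × 0.028 = $146.15
SDI: only $117,510.36 − $114,665.51 = $2,844.85 of this check is subject → $2,844.85 × 0.0094 = $26.74
Total deductions = $342.76 + $451.01 + $678.55 + $159.72 + $146.15 + $26.74 = $1,804.93
Net pay = $6,013.42 − $1,804.93 = $4,208.49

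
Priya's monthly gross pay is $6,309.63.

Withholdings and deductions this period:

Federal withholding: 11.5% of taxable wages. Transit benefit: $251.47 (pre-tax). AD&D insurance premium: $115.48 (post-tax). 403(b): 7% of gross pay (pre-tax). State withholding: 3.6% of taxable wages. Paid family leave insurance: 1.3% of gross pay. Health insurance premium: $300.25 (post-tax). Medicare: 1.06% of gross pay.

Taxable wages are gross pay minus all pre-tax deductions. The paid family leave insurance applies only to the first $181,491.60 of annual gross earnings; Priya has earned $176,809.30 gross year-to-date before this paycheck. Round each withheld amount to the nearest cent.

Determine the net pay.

Transit benefit: $251.47
403(b): $6,309.63 × 0.07 = $441.67
Pre-tax total = $251.47 + $441.67 = $693.14
Taxable wages = $6,309.63 − $693.14 = $5,616.49
Federal withholding: $5,616.49 × 0.115 = $645.90
State withholding: $5,616.49 × 0.036 = $202.19
Medicare: $6,309.63 × 0.0106 = $66.88
Paid family leave insurance: only $181,491.60 − $176,809.30 = $4,682.30 of this check is subject → $4,682.30 × 0.013 = $60.87
Health insurance premium: $300.25
AD&D insurance premium: $115.48
Total deductions = $251.47 + $441.67 + $645.90 + $202.19 + $66.88 + $60.87 + $300.25 + $115.48 = $2,084.71
Net pay = $6,309.63 − $2,084.71 = $4,224.92

$4,224.92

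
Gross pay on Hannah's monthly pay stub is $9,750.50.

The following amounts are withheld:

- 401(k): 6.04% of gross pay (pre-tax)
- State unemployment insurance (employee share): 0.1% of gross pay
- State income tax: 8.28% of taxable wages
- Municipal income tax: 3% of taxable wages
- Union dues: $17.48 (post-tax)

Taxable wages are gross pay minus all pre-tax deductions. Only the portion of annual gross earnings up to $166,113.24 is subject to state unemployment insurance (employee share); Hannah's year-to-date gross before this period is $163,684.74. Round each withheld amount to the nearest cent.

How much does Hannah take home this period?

401(k): $9,750.50 × 0.0604 = $588.93
Taxable wages = $9,750.50 − $588.93 = $9,161.57
Municipal income tax: $9,161.57 × 0.03 = $274.85
State income tax: $9,161.57 × 0.0828 = $758.58
State unemployment insurance (employee share): only $166,113.24 − $163,684.74 = $2,428.50 of this check is subject → $2,428.50 × 0.001 = $2.43
Union dues: $17.48
Total deductions = $588.93 + $274.85 + $758.58 + $2.43 + $17.48 = $1,642.27
Net pay = $9,750.50 − $1,642.27 = $8,108.23

$8,108.23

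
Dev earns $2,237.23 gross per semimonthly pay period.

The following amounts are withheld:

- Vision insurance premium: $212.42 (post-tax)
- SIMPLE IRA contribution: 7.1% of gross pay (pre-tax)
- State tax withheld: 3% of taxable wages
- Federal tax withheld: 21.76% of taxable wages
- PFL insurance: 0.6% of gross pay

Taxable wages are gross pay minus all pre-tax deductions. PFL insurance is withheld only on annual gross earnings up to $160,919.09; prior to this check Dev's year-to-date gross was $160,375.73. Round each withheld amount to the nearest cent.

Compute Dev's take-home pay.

$1,348.10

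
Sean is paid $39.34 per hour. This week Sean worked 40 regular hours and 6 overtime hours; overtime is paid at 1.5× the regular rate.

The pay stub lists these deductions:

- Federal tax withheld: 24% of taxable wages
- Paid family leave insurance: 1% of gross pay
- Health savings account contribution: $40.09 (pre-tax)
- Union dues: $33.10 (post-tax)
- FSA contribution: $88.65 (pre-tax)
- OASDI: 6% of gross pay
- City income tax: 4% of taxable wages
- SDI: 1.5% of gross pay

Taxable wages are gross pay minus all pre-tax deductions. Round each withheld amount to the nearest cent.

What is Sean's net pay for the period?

$1098.27

Regular pay: 40 × $39.34 = $1573.60
Overtime pay: 6 × $39.34 × 1.5 = $354.06
Gross pay = $1573.60 + $354.06 = $1927.66
FSA contribution: $88.65
Health savings account contribution: $40.09
Pre-tax total = $88.65 + $40.09 = $128.74
Taxable wages = $1927.66 − $128.74 = $1798.92
Federal tax withheld: $1798.92 × 0.24 = $431.74
City income tax: $1798.92 × 0.04 = $71.96
OASDI: $1927.66 × 0.06 = $115.66
SDI: $1927.66 × 0.015 = $28.91
Paid family leave insurance: $1927.66 × 0.01 = $19.28
Union dues: $33.10
Total deductions = $88.65 + $40.09 + $431.74 + $71.96 + $115.66 + $28.91 + $19.28 + $33.10 = $829.39
Net pay = $1927.66 − $829.39 = $1098.27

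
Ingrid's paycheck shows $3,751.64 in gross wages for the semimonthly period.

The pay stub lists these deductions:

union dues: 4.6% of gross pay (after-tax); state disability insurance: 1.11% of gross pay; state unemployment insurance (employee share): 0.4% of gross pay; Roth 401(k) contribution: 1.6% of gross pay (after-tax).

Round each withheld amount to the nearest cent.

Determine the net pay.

State unemployment insurance (employee share): $3,751.64 × 0.004 = $15.01
State disability insurance: $3,751.64 × 0.0111 = $41.64
Union dues: $3,751.64 × 0.046 = $172.58
Roth 401(k) contribution: $3,751.64 × 0.016 = $60.03
Total deductions = $15.01 + $41.64 + $172.58 + $60.03 = $289.26
Net pay = $3,751.64 − $289.26 = $3,462.38

$3,462.38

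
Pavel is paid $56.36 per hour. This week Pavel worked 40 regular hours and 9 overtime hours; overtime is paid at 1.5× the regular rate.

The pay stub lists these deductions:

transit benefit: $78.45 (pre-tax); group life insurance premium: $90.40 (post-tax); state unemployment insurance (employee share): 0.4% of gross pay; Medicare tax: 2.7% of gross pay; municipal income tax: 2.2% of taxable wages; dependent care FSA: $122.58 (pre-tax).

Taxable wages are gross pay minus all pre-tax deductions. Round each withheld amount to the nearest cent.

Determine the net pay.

$2,568.45

Regular pay: 40 × $56.36 = $2,254.40
Overtime pay: 9 × $56.36 × 1.5 = $760.86
Gross pay = $2,254.40 + $760.86 = $3,015.26
Transit benefit: $78.45
Dependent care FSA: $122.58
Pre-tax total = $78.45 + $122.58 = $201.03
Taxable wages = $3,015.26 − $201.03 = $2,814.23
Municipal income tax: $2,814.23 × 0.022 = $61.91
Medicare tax: $3,015.26 × 0.027 = $81.41
State unemployment insurance (employee share): $3,015.26 × 0.004 = $12.06
Group life insurance premium: $90.40
Total deductions = $78.45 + $122.58 + $61.91 + $81.41 + $12.06 + $90.40 = $446.81
Net pay = $3,015.26 − $446.81 = $2,568.45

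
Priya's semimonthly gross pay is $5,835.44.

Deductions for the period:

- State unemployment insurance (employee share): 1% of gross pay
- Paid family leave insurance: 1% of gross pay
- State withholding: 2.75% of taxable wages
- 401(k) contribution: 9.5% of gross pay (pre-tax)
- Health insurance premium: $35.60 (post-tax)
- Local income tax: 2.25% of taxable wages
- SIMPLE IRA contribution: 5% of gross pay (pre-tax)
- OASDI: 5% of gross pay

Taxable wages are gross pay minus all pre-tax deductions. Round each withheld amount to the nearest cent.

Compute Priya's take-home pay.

$4,295.76

SIMPLE IRA contribution: $5,835.44 × 0.05 = $291.77
401(k) contribution: $5,835.44 × 0.095 = $554.37
Pre-tax total = $291.77 + $554.37 = $846.14
Taxable wages = $5,835.44 − $846.14 = $4,989.30
Local income tax: $4,989.30 × 0.0225 = $112.26
State withholding: $4,989.30 × 0.0275 = $137.21
OASDI: $5,835.44 × 0.05 = $291.77
Paid family leave insurance: $5,835.44 × 0.01 = $58.35
State unemployment insurance (employee share): $5,835.44 × 0.01 = $58.35
Health insurance premium: $35.60
Total deductions = $291.77 + $554.37 + $112.26 + $137.21 + $291.77 + $58.35 + $58.35 + $35.60 = $1,539.68
Net pay = $5,835.44 − $1,539.68 = $4,295.76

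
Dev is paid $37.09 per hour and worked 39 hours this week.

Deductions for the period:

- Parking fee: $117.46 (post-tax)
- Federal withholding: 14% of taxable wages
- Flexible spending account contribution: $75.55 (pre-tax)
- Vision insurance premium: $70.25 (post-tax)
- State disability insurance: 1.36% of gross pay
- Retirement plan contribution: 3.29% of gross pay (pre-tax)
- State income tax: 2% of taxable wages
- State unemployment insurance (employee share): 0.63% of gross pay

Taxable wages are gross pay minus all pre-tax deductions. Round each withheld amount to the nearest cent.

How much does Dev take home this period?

$895.14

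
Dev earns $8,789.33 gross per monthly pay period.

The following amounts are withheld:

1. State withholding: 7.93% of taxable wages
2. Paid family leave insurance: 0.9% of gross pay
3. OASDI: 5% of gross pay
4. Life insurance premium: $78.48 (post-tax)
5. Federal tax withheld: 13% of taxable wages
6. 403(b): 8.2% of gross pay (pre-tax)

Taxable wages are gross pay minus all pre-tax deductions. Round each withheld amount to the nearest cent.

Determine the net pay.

403(b): $8,789.33 × 0.082 = $720.73
Taxable wages = $8,789.33 − $720.73 = $8,068.60
Federal tax withheld: $8,068.60 × 0.13 = $1,048.92
State withholding: $8,068.60 × 0.0793 = $639.84
Paid family leave insurance: $8,789.33 × 0.009 = $79.10
OASDI: $8,789.33 × 0.05 = $439.47
Life insurance premium: $78.48
Total deductions = $720.73 + $1,048.92 + $639.84 + $79.10 + $439.47 + $78.48 = $3,006.54
Net pay = $8,789.33 − $3,006.54 = $5,782.79

$5,782.79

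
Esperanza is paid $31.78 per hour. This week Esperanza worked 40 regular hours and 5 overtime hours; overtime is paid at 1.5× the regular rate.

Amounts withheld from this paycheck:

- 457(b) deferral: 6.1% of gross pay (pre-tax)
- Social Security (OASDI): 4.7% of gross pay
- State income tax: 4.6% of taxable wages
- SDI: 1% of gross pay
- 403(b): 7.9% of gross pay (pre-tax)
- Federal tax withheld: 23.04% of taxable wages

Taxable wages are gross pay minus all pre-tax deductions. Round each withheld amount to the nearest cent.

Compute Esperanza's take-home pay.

Regular pay: 40 × $31.78 = $1,271.20
Overtime pay: 5 × $31.78 × 1.5 = $238.35
Gross pay = $1,271.20 + $238.35 = $1,509.55
403(b): $1,509.55 × 0.079 = $119.25
457(b) deferral: $1,509.55 × 0.061 = $92.08
Pre-tax total = $119.25 + $92.08 = $211.33
Taxable wages = $1,509.55 − $211.33 = $1,298.22
State income tax: $1,298.22 × 0.046 = $59.72
Federal tax withheld: $1,298.22 × 0.2304 = $299.11
Social Security (OASDI): $1,509.55 × 0.047 = $70.95
SDI: $1,509.55 × 0.01 = $15.10
Total deductions = $119.25 + $92.08 + $59.72 + $299.11 + $70.95 + $15.10 = $656.21
Net pay = $1,509.55 − $656.21 = $853.34

$853.34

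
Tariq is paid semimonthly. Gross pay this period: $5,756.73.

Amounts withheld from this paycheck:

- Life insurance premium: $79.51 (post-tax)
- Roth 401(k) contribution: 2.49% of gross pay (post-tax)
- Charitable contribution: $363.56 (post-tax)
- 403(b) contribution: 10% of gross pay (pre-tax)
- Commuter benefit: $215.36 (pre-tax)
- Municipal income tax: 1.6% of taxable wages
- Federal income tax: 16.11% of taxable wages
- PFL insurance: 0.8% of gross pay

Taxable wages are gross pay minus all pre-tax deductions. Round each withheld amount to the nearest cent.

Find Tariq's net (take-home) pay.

Commuter benefit: $215.36
403(b) contribution: $5,756.73 × 0.1 = $575.67
Pre-tax total = $215.36 + $575.67 = $791.03
Taxable wages = $5,756.73 − $791.03 = $4,965.70
Federal income tax: $4,965.70 × 0.1611 = $799.97
Municipal income tax: $4,965.70 × 0.016 = $79.45
PFL insurance: $5,756.73 × 0.008 = $46.05
Life insurance premium: $79.51
Roth 401(k) contribution: $5,756.73 × 0.0249 = $143.34
Charitable contribution: $363.56
Total deductions = $215.36 + $575.67 + $799.97 + $79.45 + $46.05 + $79.51 + $143.34 + $363.56 = $2,302.91
Net pay = $5,756.73 − $2,302.91 = $3,453.82

$3,453.82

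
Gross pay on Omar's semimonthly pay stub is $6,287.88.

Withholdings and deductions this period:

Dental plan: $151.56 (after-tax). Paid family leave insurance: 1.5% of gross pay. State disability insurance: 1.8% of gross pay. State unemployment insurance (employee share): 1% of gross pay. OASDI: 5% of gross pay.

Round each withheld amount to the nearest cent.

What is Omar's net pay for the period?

OASDI: $6,287.88 × 0.05 = $314.39
State disability insurance: $6,287.88 × 0.018 = $113.18
State unemployment insurance (employee share): $6,287.88 × 0.01 = $62.88
Paid family leave insurance: $6,287.88 × 0.015 = $94.32
Dental plan: $151.56
Total deductions = $314.39 + $113.18 + $62.88 + $94.32 + $151.56 = $736.33
Net pay = $6,287.88 − $736.33 = $5,551.55

$5,551.55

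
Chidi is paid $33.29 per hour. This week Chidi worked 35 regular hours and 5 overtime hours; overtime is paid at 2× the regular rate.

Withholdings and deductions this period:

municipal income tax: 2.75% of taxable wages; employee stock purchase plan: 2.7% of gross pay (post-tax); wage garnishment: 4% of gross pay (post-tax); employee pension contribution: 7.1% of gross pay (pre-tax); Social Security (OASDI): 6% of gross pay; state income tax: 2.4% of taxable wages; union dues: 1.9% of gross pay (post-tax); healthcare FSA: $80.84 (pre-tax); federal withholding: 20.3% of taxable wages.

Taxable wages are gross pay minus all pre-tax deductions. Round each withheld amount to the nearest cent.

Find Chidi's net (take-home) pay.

Regular pay: 35 × $33.29 = $1165.15
Overtime pay: 5 × $33.29 × 2 = $332.90
Gross pay = $1165.15 + $332.90 = $1498.05
Employee pension contribution: $1498.05 × 0.071 = $106.36
Healthcare FSA: $80.84
Pre-tax total = $106.36 + $80.84 = $187.20
Taxable wages = $1498.05 − $187.20 = $1310.85
Federal withholding: $1310.85 × 0.203 = $266.10
Municipal income tax: $1310.85 × 0.0275 = $36.05
State income tax: $1310.85 × 0.024 = $31.46
Social Security (OASDI): $1498.05 × 0.06 = $89.88
Employee stock purchase plan: $1498.05 × 0.027 = $40.45
Wage garnishment: $1498.05 × 0.04 = $59.92
Union dues: $1498.05 × 0.019 = $28.46
Total deductions = $106.36 + $80.84 + $266.10 + $36.05 + $31.46 + $89.88 + $40.45 + $59.92 + $28.46 = $739.52
Net pay = $1498.05 − $739.52 = $758.53

$758.53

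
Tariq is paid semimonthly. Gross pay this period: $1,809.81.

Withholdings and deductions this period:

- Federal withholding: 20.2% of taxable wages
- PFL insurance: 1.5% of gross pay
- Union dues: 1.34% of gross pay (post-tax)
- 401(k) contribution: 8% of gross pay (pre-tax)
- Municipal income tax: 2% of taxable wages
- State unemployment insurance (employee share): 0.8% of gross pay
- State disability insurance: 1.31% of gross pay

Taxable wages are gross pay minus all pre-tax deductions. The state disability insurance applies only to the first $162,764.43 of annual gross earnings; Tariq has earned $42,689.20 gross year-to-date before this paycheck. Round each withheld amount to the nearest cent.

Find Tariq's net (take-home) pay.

401(k) contribution: $1,809.81 × 0.08 = $144.78
Taxable wages = $1,809.81 − $144.78 = $1,665.03
Municipal income tax: $1,665.03 × 0.02 = $33.30
Federal withholding: $1,665.03 × 0.202 = $336.34
PFL insurance: $1,809.81 × 0.015 = $27.15
State unemployment insurance (employee share): $1,809.81 × 0.008 = $14.48
State disability insurance: cap not yet reached, full $1,809.81 is subject → $1,809.81 × 0.0131 = $23.71
Union dues: $1,809.81 × 0.0134 = $24.25
Total deductions = $144.78 + $33.30 + $336.34 + $27.15 + $14.48 + $23.71 + $24.25 = $604.01
Net pay = $1,809.81 − $604.01 = $1,205.80

$1,205.80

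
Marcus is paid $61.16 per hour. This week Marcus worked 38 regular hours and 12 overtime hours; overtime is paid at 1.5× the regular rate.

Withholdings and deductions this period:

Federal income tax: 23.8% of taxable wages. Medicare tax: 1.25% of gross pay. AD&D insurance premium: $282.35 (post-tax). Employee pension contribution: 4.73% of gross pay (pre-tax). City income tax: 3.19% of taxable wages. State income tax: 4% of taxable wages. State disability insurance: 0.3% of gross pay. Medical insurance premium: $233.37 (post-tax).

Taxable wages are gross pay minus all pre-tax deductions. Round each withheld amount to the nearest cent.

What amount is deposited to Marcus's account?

Regular pay: 38 × $61.16 = $2,324.08
Overtime pay: 12 × $61.16 × 1.5 = $1,100.88
Gross pay = $2,324.08 + $1,100.88 = $3,424.96
Employee pension contribution: $3,424.96 × 0.0473 = $162.00
Taxable wages = $3,424.96 − $162.00 = $3,262.96
City income tax: $3,262.96 × 0.0319 = $104.09
Federal income tax: $3,262.96 × 0.238 = $776.58
State income tax: $3,262.96 × 0.04 = $130.52
Medicare tax: $3,424.96 × 0.0125 = $42.81
State disability insurance: $3,424.96 × 0.003 = $10.27
Medical insurance premium: $233.37
AD&D insurance premium: $282.35
Total deductions = $162.00 + $104.09 + $776.58 + $130.52 + $42.81 + $10.27 + $233.37 + $282.35 = $1,741.99
Net pay = $3,424.96 − $1,741.99 = $1,682.97

$1,682.97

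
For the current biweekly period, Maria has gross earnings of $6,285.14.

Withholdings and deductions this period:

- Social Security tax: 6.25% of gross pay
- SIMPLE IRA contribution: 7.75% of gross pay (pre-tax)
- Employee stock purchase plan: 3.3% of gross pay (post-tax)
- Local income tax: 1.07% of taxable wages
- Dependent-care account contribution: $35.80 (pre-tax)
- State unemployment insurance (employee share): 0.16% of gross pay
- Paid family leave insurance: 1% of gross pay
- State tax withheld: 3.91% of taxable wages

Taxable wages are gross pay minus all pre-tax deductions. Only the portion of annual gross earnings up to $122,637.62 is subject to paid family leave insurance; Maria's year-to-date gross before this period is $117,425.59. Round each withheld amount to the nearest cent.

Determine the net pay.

SIMPLE IRA contribution: $6,285.14 × 0.0775 = $487.10
Dependent-care account contribution: $35.80
Pre-tax total = $487.10 + $35.80 = $522.90
Taxable wages = $6,285.14 − $522.90 = $5,762.24
State tax withheld: $5,762.24 × 0.0391 = $225.30
Local income tax: $5,762.24 × 0.0107 = $61.66
Social Security tax: $6,285.14 × 0.0625 = $392.82
Paid family leave insurance: only $122,637.62 − $117,425.59 = $5,212.03 of this check is subject → $5,212.03 × 0.01 = $52.12
State unemployment insurance (employee share): $6,285.14 × 0.0016 = $10.06
Employee stock purchase plan: $6,285.14 × 0.033 = $207.41
Total deductions = $487.10 + $35.80 + $225.30 + $61.66 + $392.82 + $52.12 + $10.06 + $207.41 = $1,472.27
Net pay = $6,285.14 − $1,472.27 = $4,812.87

$4,812.87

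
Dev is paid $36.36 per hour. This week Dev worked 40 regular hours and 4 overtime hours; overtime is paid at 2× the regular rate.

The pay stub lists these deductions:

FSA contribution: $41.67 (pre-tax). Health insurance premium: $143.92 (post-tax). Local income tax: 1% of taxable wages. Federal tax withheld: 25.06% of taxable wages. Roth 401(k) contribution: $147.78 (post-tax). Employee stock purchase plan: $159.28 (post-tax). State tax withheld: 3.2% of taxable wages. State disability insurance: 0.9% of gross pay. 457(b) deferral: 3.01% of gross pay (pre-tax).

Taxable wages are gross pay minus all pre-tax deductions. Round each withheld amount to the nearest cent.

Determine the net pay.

$701.29

Regular pay: 40 × $36.36 = $1,454.40
Overtime pay: 4 × $36.36 × 2 = $290.88
Gross pay = $1,454.40 + $290.88 = $1,745.28
FSA contribution: $41.67
457(b) deferral: $1,745.28 × 0.0301 = $52.53
Pre-tax total = $41.67 + $52.53 = $94.20
Taxable wages = $1,745.28 − $94.20 = $1,651.08
Local income tax: $1,651.08 × 0.01 = $16.51
Federal tax withheld: $1,651.08 × 0.2506 = $413.76
State tax withheld: $1,651.08 × 0.032 = $52.83
State disability insurance: $1,745.28 × 0.009 = $15.71
Employee stock purchase plan: $159.28
Roth 401(k) contribution: $147.78
Health insurance premium: $143.92
Total deductions = $41.67 + $52.53 + $16.51 + $413.76 + $52.83 + $15.71 + $159.28 + $147.78 + $143.92 = $1,043.99
Net pay = $1,745.28 − $1,043.99 = $701.29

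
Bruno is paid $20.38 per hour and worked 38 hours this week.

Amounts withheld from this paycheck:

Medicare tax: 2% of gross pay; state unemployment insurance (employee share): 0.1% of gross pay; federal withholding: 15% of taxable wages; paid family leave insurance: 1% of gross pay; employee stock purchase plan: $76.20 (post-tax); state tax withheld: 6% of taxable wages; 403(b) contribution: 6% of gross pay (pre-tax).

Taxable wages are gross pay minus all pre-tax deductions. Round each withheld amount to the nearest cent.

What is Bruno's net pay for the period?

$474.89

Gross pay: 38 × $20.38 = $774.44
403(b) contribution: $774.44 × 0.06 = $46.47
Taxable wages = $774.44 − $46.47 = $727.97
Federal withholding: $727.97 × 0.15 = $109.20
State tax withheld: $727.97 × 0.06 = $43.68
Medicare tax: $774.44 × 0.02 = $15.49
State unemployment insurance (employee share): $774.44 × 0.001 = $0.77
Paid family leave insurance: $774.44 × 0.01 = $7.74
Employee stock purchase plan: $76.20
Total deductions = $46.47 + $109.20 + $43.68 + $15.49 + $0.77 + $7.74 + $76.20 = $299.55
Net pay = $774.44 − $299.55 = $474.89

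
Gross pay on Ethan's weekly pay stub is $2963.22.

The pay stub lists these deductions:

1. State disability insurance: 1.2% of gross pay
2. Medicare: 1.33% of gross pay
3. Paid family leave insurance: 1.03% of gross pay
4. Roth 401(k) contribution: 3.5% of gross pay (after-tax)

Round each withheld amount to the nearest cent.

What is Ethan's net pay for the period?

$2754.02

State disability insurance: $2963.22 × 0.012 = $35.56
Medicare: $2963.22 × 0.0133 = $39.41
Paid family leave insurance: $2963.22 × 0.0103 = $30.52
Roth 401(k) contribution: $2963.22 × 0.035 = $103.71
Total deductions = $35.56 + $39.41 + $30.52 + $103.71 = $209.20
Net pay = $2963.22 − $209.20 = $2754.02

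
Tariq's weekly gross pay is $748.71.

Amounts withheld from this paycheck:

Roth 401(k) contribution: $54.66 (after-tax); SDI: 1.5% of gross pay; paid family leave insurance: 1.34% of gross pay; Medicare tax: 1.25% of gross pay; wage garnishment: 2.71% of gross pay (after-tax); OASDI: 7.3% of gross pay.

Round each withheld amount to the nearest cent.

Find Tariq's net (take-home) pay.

$588.48

SDI: $748.71 × 0.015 = $11.23
Paid family leave insurance: $748.71 × 0.0134 = $10.03
OASDI: $748.71 × 0.073 = $54.66
Medicare tax: $748.71 × 0.0125 = $9.36
Roth 401(k) contribution: $54.66
Wage garnishment: $748.71 × 0.0271 = $20.29
Total deductions = $11.23 + $10.03 + $54.66 + $9.36 + $54.66 + $20.29 = $160.23
Net pay = $748.71 − $160.23 = $588.48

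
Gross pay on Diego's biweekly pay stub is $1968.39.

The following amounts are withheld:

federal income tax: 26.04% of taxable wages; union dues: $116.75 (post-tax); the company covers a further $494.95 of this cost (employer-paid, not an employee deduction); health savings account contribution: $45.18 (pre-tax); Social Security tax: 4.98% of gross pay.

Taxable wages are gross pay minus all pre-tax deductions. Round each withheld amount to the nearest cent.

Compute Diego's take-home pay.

Health savings account contribution: $45.18
Taxable wages = $1968.39 − $45.18 = $1923.21
Federal income tax: $1923.21 × 0.2604 = $500.80
Social Security tax: $1968.39 × 0.0498 = $98.03
Union dues: $116.75
(Employer's $494.95 toward union dues is not withheld from the employee.)
Total deductions = $45.18 + $500.80 + $98.03 + $116.75 = $760.76
Net pay = $1968.39 − $760.76 = $1207.63

$1207.63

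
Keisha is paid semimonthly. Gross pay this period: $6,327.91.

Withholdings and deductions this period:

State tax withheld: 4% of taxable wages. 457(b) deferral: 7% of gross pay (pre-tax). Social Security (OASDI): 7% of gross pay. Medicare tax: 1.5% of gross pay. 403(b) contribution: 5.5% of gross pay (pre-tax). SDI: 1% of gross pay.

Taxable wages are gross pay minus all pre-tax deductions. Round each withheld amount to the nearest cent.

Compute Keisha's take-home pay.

$4,714.29

403(b) contribution: $6,327.91 × 0.055 = $348.04
457(b) deferral: $6,327.91 × 0.07 = $442.95
Pre-tax total = $348.04 + $442.95 = $790.99
Taxable wages = $6,327.91 − $790.99 = $5,536.92
State tax withheld: $5,536.92 × 0.04 = $221.48
Social Security (OASDI): $6,327.91 × 0.07 = $442.95
Medicare tax: $6,327.91 × 0.015 = $94.92
SDI: $6,327.91 × 0.01 = $63.28
Total deductions = $348.04 + $442.95 + $221.48 + $442.95 + $94.92 + $63.28 = $1,613.62
Net pay = $6,327.91 − $1,613.62 = $4,714.29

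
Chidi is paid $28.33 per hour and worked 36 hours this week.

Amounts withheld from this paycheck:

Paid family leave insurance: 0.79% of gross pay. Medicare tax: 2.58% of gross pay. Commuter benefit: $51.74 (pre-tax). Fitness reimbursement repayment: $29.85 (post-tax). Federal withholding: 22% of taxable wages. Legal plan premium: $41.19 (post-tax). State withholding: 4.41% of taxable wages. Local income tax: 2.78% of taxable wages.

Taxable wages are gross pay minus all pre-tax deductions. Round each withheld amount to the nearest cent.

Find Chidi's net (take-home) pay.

Gross pay: 36 × $28.33 = $1,019.88
Commuter benefit: $51.74
Taxable wages = $1,019.88 − $51.74 = $968.14
State withholding: $968.14 × 0.0441 = $42.69
Federal withholding: $968.14 × 0.22 = $212.99
Local income tax: $968.14 × 0.0278 = $26.91
Paid family leave insurance: $1,019.88 × 0.0079 = $8.06
Medicare tax: $1,019.88 × 0.0258 = $26.31
Legal plan premium: $41.19
Fitness reimbursement repayment: $29.85
Total deductions = $51.74 + $42.69 + $212.99 + $26.91 + $8.06 + $26.31 + $41.19 + $29.85 = $439.74
Net pay = $1,019.88 − $439.74 = $580.14

$580.14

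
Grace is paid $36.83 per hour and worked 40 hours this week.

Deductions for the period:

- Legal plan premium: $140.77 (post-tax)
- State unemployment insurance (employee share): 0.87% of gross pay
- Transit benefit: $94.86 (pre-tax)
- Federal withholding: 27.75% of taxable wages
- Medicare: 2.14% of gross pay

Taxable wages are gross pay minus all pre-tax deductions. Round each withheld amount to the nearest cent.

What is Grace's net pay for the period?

$810.73

Gross pay: 40 × $36.83 = $1473.20
Transit benefit: $94.86
Taxable wages = $1473.20 − $94.86 = $1378.34
Federal withholding: $1378.34 × 0.2775 = $382.49
State unemployment insurance (employee share): $1473.20 × 0.0087 = $12.82
Medicare: $1473.20 × 0.0214 = $31.53
Legal plan premium: $140.77
Total deductions = $94.86 + $382.49 + $12.82 + $31.53 + $140.77 = $662.47
Net pay = $1473.20 − $662.47 = $810.73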